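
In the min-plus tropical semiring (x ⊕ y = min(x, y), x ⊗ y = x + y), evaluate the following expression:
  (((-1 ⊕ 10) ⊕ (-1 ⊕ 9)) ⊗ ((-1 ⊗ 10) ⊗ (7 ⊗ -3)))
(((-1 ⊕ 10) ⊕ (-1 ⊕ 9)) ⊗ ((-1 ⊗ 10) ⊗ (7 ⊗ -3))) = 12

Expand innermost to outermost. Recall ⊕ takes the minimum of its arguments and ⊗ takes their sum. Working out the expression (((-1 ⊕ 10) ⊕ (-1 ⊕ 9)) ⊗ ((-1 ⊗ 10) ⊗ (7 ⊗ -3))) gives 12.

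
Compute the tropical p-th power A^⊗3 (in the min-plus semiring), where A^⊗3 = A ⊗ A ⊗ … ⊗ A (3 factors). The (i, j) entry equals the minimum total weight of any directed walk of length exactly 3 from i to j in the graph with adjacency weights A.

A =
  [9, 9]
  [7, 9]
A^⊗3 =
  [25, 25]
  [23, 25]

Each entry (A^⊗3)_ij equals the minimum over all length-3 walks i = v_0 → v_1 → … → v_3 = j of Σ_t A[v_t][v_{t+1}]. For example, for (i, j) = (0, 1) we minimise over 4 possible intermediate vertex sequences; the minimum is 25, attained along the walk 0 → 1 → 0 → 1.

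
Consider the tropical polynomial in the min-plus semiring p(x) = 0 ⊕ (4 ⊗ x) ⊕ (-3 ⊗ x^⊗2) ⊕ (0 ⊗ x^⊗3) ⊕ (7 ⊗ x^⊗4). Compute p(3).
p(3) = 0

A tropical monomial a ⊗ x^⊗i evaluates to a + i · x. Evaluating each term at x = 3:
  Term 0 contributes 0 + 0 · 3 = 0
  Term 1 contributes 4 + 1 · 3 = 7
  Term 2 contributes -3 + 2 · 3 = 3
  Term 3 contributes 0 + 3 · 3 = 9
  Term 4 contributes 7 + 4 · 3 = 19
p(3) = ⊕ of these = min[0, 7, 3, 9, 19] = 0.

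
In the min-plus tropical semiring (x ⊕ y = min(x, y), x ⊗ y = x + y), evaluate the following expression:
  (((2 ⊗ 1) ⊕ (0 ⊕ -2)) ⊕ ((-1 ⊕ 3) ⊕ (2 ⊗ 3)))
(((2 ⊗ 1) ⊕ (0 ⊕ -2)) ⊕ ((-1 ⊕ 3) ⊕ (2 ⊗ 3))) = -2

Expand innermost to outermost. Recall ⊕ takes the minimum of its arguments and ⊗ takes their sum. Working out the expression (((2 ⊗ 1) ⊕ (0 ⊕ -2)) ⊕ ((-1 ⊕ 3) ⊕ (2 ⊗ 3))) gives -2.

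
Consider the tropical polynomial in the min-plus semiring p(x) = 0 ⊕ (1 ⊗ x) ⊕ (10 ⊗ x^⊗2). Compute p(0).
p(0) = 0

A tropical monomial a ⊗ x^⊗i evaluates to a + i · x. Evaluating each term at x = 0:
  Term 0 contributes 0 + 0 · 0 = 0
  Term 1 contributes 1 + 1 · 0 = 1
  Term 2 contributes 10 + 2 · 0 = 10
p(0) = ⊕ of these = min[0, 1, 10] = 0.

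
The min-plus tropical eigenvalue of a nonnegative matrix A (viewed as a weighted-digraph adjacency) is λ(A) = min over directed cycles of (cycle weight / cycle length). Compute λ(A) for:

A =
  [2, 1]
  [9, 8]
λ(A) = 2

Enumerate directed cycles and compute their means (weight / length). Sample:
  cycle 0 → 0: weight = 2, length = 1, mean = 2/1 ≈ 2.000
  cycle 1 → 1: weight = 8, length = 1, mean = 8/1 ≈ 8.000
  cycle 0 → 1 → 0: weight = 10, length = 2, mean = 10/2 ≈ 5.000
  cycle 1 → 0 → 1: weight = 10, length = 2, mean = 10/2 ≈ 5.000
Minimum mean = 2.000, attained e.g. along the cycle 0 → 0 with weight 2 and length 1. So λ(A) = 2/1 = 2.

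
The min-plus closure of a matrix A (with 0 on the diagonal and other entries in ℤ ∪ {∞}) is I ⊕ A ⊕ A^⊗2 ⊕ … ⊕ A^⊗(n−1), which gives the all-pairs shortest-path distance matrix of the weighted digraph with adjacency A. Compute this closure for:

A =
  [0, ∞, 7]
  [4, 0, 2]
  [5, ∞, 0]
Closure =
  [0, ∞, 7]
  [4, 0, 2]
  [5, ∞, 0]

This is the Floyd-Warshall all-pairs shortest-path computation. For each intermediate vertex k = 0, 1, …, 2, update dist[i][j] ← min(dist[i][j], dist[i][k] + dist[k][j]). The final matrix gives, for each (i, j), the minimum total weight of any directed path from i to j (possibly empty when i = j).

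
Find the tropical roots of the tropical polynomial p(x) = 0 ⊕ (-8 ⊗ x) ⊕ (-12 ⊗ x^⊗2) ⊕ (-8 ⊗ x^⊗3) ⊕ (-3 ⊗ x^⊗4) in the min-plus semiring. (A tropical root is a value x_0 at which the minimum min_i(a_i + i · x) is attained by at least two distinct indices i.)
Roots: {-5, -4, 4, 8}

Each tropical root is a break point of the lower envelope of the lines y = a_i + i · x (there are 5 lines, with slopes 0, 1, ..., 4). Only the lines that attain the minimum somewhere contribute to roots; other lines are dominated. Here the surviving (envelope) indices are i = 4, i = 3, i = 2, i = 1, i = 0.
Intersections between consecutive envelope lines give the roots: for adjacent envelope indices i < j the intersection is x = (a_i − a_j) / (j − i). Reading off the sorted break points: {-5, -4, 4, 8}.
Verification: at each break x_0, at least two indices attain the minimum of min_i(a_i + i · x_0).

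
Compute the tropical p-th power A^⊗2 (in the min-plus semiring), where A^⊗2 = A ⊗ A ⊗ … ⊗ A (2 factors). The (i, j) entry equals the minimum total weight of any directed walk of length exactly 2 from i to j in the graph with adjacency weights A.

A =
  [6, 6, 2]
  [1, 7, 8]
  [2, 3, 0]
A^⊗2 =
  [4, 5, 2]
  [7, 7, 3]
  [2, 3, 0]

Each entry (A^⊗2)_ij equals the minimum over all length-2 walks i = v_0 → v_1 → … → v_2 = j of Σ_t A[v_t][v_{t+1}]. For example, for (i, j) = (0, 2) we minimise over 3 possible intermediate vertex sequences; the minimum is 2, attained along the walk 0 → 2 → 2.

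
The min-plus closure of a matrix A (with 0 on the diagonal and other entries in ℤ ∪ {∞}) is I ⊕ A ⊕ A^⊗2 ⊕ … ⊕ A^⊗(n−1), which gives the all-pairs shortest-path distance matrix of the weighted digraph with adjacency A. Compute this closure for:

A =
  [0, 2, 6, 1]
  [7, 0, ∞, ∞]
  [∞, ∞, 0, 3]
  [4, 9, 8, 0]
Closure =
  [0, 2, 6, 1]
  [7, 0, 13, 8]
  [7, 9, 0, 3]
  [4, 6, 8, 0]

This is the Floyd-Warshall all-pairs shortest-path computation. For each intermediate vertex k = 0, 1, …, 3, update dist[i][j] ← min(dist[i][j], dist[i][k] + dist[k][j]). The final matrix gives, for each (i, j), the minimum total weight of any directed path from i to j (possibly empty when i = j).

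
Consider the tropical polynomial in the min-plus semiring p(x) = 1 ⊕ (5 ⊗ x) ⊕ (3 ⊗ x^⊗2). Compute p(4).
p(4) = 1

A tropical monomial a ⊗ x^⊗i evaluates to a + i · x. Evaluating each term at x = 4:
  Term 0 contributes 1 + 0 · 4 = 1
  Term 1 contributes 5 + 1 · 4 = 9
  Term 2 contributes 3 + 2 · 4 = 11
p(4) = ⊕ of these = min[1, 9, 11] = 1.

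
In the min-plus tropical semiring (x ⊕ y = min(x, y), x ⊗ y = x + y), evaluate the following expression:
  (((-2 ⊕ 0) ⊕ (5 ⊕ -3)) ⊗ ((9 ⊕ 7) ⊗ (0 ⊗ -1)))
(((-2 ⊕ 0) ⊕ (5 ⊕ -3)) ⊗ ((9 ⊕ 7) ⊗ (0 ⊗ -1))) = 3

Expand innermost to outermost. Recall ⊕ takes the minimum of its arguments and ⊗ takes their sum. Working out the expression (((-2 ⊕ 0) ⊕ (5 ⊕ -3)) ⊗ ((9 ⊕ 7) ⊗ (0 ⊗ -1))) gives 3.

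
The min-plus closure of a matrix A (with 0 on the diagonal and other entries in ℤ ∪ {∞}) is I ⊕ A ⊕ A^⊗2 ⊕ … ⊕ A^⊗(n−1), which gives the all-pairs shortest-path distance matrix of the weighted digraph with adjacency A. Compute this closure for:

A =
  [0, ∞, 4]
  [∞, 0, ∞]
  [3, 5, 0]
Closure =
  [0, 9, 4]
  [∞, 0, ∞]
  [3, 5, 0]

This is the Floyd-Warshall all-pairs shortest-path computation. For each intermediate vertex k = 0, 1, …, 2, update dist[i][j] ← min(dist[i][j], dist[i][k] + dist[k][j]). The final matrix gives, for each (i, j), the minimum total weight of any directed path from i to j (possibly empty when i = j).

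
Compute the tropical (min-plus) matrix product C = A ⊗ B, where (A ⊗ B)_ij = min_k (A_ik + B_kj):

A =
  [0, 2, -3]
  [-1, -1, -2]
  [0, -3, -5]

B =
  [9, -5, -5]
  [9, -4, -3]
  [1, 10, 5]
A ⊗ B =
  [-2, -5, -5]
  [-1, -6, -6]
  [-4, -7, -6]

Apply the min-plus product entry-by-entry:
  C[0][0] = min over k of (A[0][0] + B[0][0] = 0 + 9 = 9, A[0][1] + B[1][0] = 2 + 9 = 11, A[0][2] + B[2][0] = -3 + 1 = -2) = -2 (attained at k = 2)
  C[0][1] = min over k of (A[0][0] + B[0][1] = 0 + -5 = -5, A[0][1] + B[1][1] = 2 + -4 = -2, A[0][2] + B[2][1] = -3 + 10 = 7) = -5 (attained at k = 0)
  C[0][2] = min over k of (A[0][0] + B[0][2] = 0 + -5 = -5, A[0][1] + B[1][2] = 2 + -3 = -1, A[0][2] + B[2][2] = -3 + 5 = 2) = -5 (attained at k = 0)
  C[1][0] = min over k of (A[1][0] + B[0][0] = -1 + 9 = 8, A[1][1] + B[1][0] = -1 + 9 = 8, A[1][2] + B[2][0] = -2 + 1 = -1) = -1 (attained at k = 2)
  C[1][1] = min over k of (A[1][0] + B[0][1] = -1 + -5 = -6, A[1][1] + B[1][1] = -1 + -4 = -5, A[1][2] + B[2][1] = -2 + 10 = 8) = -6 (attained at k = 0)
  C[1][2] = min over k of (A[1][0] + B[0][2] = -1 + -5 = -6, A[1][1] + B[1][2] = -1 + -3 = -4, A[1][2] + B[2][2] = -2 + 5 = 3) = -6 (attained at k = 0)
  C[2][0] = min over k of (A[2][0] + B[0][0] = 0 + 9 = 9, A[2][1] + B[1][0] = -3 + 9 = 6, A[2][2] + B[2][0] = -5 + 1 = -4) = -4 (attained at k = 2)
  C[2][1] = min over k of (A[2][0] + B[0][1] = 0 + -5 = -5, A[2][1] + B[1][1] = -3 + -4 = -7, A[2][2] + B[2][1] = -5 + 10 = 5) = -7 (attained at k = 1)
  C[2][2] = min over k of (A[2][0] + B[0][2] = 0 + -5 = -5, A[2][1] + B[1][2] = -3 + -3 = -6, A[2][2] + B[2][2] = -5 + 5 = 0) = -6 (attained at k = 1)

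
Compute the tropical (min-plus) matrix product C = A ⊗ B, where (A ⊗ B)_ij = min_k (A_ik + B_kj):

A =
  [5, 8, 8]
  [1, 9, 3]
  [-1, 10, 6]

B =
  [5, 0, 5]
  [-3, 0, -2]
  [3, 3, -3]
A ⊗ B =
  [5, 5, 5]
  [6, 1, 0]
  [4, -1, 3]

Apply the min-plus product entry-by-entry:
  C[0][0] = min over k of (A[0][0] + B[0][0] = 5 + 5 = 10, A[0][1] + B[1][0] = 8 + -3 = 5, A[0][2] + B[2][0] = 8 + 3 = 11) = 5 (attained at k = 1)
  C[0][1] = min over k of (A[0][0] + B[0][1] = 5 + 0 = 5, A[0][1] + B[1][1] = 8 + 0 = 8, A[0][2] + B[2][1] = 8 + 3 = 11) = 5 (attained at k = 0)
  C[0][2] = min over k of (A[0][0] + B[0][2] = 5 + 5 = 10, A[0][1] + B[1][2] = 8 + -2 = 6, A[0][2] + B[2][2] = 8 + -3 = 5) = 5 (attained at k = 2)
  C[1][0] = min over k of (A[1][0] + B[0][0] = 1 + 5 = 6, A[1][1] + B[1][0] = 9 + -3 = 6, A[1][2] + B[2][0] = 3 + 3 = 6) = 6 (attained at k = 0)
  C[1][1] = min over k of (A[1][0] + B[0][1] = 1 + 0 = 1, A[1][1] + B[1][1] = 9 + 0 = 9, A[1][2] + B[2][1] = 3 + 3 = 6) = 1 (attained at k = 0)
  C[1][2] = min over k of (A[1][0] + B[0][2] = 1 + 5 = 6, A[1][1] + B[1][2] = 9 + -2 = 7, A[1][2] + B[2][2] = 3 + -3 = 0) = 0 (attained at k = 2)
  C[2][0] = min over k of (A[2][0] + B[0][0] = -1 + 5 = 4, A[2][1] + B[1][0] = 10 + -3 = 7, A[2][2] + B[2][0] = 6 + 3 = 9) = 4 (attained at k = 0)
  C[2][1] = min over k of (A[2][0] + B[0][1] = -1 + 0 = -1, A[2][1] + B[1][1] = 10 + 0 = 10, A[2][2] + B[2][1] = 6 + 3 = 9) = -1 (attained at k = 0)
  C[2][2] = min over k of (A[2][0] + B[0][2] = -1 + 5 = 4, A[2][1] + B[1][2] = 10 + -2 = 8, A[2][2] + B[2][2] = 6 + -3 = 3) = 3 (attained at k = 2)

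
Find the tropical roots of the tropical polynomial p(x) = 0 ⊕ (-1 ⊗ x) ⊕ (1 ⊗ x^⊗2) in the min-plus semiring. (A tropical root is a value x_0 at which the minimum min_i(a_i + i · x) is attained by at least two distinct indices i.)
Roots: {-2, 1}

Each tropical root is a break point of the lower envelope of the lines y = a_i + i · x (there are 3 lines, with slopes 0, 1, ..., 2). Only the lines that attain the minimum somewhere contribute to roots; other lines are dominated. Here the surviving (envelope) indices are i = 2, i = 1, i = 0.
Intersections between consecutive envelope lines give the roots: for adjacent envelope indices i < j the intersection is x = (a_i − a_j) / (j − i). Reading off the sorted break points: {-2, 1}.
Verification: at each break x_0, at least two indices attain the minimum of min_i(a_i + i · x_0).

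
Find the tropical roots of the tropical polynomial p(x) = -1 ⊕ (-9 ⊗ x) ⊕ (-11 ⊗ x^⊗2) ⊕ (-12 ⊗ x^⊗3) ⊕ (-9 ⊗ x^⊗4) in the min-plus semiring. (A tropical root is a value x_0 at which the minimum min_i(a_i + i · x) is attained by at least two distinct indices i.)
Roots: {-3, 1, 2, 8}

Each tropical root is a break point of the lower envelope of the lines y = a_i + i · x (there are 5 lines, with slopes 0, 1, ..., 4). Only the lines that attain the minimum somewhere contribute to roots; other lines are dominated. Here the surviving (envelope) indices are i = 4, i = 3, i = 2, i = 1, i = 0.
Intersections between consecutive envelope lines give the roots: for adjacent envelope indices i < j the intersection is x = (a_i − a_j) / (j − i). Reading off the sorted break points: {-3, 1, 2, 8}.
Verification: at each break x_0, at least two indices attain the minimum of min_i(a_i + i · x_0).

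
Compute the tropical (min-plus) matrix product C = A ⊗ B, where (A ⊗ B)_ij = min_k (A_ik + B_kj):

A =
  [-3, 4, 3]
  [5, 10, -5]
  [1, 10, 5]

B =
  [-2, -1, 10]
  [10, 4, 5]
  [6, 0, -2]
A ⊗ B =
  [-5, -4, 1]
  [1, -5, -7]
  [-1, 0, 3]

Apply the min-plus product entry-by-entry:
  C[0][0] = min over k of (A[0][0] + B[0][0] = -3 + -2 = -5, A[0][1] + B[1][0] = 4 + 10 = 14, A[0][2] + B[2][0] = 3 + 6 = 9) = -5 (attained at k = 0)
  C[0][1] = min over k of (A[0][0] + B[0][1] = -3 + -1 = -4, A[0][1] + B[1][1] = 4 + 4 = 8, A[0][2] + B[2][1] = 3 + 0 = 3) = -4 (attained at k = 0)
  C[0][2] = min over k of (A[0][0] + B[0][2] = -3 + 10 = 7, A[0][1] + B[1][2] = 4 + 5 = 9, A[0][2] + B[2][2] = 3 + -2 = 1) = 1 (attained at k = 2)
  C[1][0] = min over k of (A[1][0] + B[0][0] = 5 + -2 = 3, A[1][1] + B[1][0] = 10 + 10 = 20, A[1][2] + B[2][0] = -5 + 6 = 1) = 1 (attained at k = 2)
  C[1][1] = min over k of (A[1][0] + B[0][1] = 5 + -1 = 4, A[1][1] + B[1][1] = 10 + 4 = 14, A[1][2] + B[2][1] = -5 + 0 = -5) = -5 (attained at k = 2)
  C[1][2] = min over k of (A[1][0] + B[0][2] = 5 + 10 = 15, A[1][1] + B[1][2] = 10 + 5 = 15, A[1][2] + B[2][2] = -5 + -2 = -7) = -7 (attained at k = 2)
  C[2][0] = min over k of (A[2][0] + B[0][0] = 1 + -2 = -1, A[2][1] + B[1][0] = 10 + 10 = 20, A[2][2] + B[2][0] = 5 + 6 = 11) = -1 (attained at k = 0)
  C[2][1] = min over k of (A[2][0] + B[0][1] = 1 + -1 = 0, A[2][1] + B[1][1] = 10 + 4 = 14, A[2][2] + B[2][1] = 5 + 0 = 5) = 0 (attained at k = 0)
  C[2][2] = min over k of (A[2][0] + B[0][2] = 1 + 10 = 11, A[2][1] + B[1][2] = 10 + 5 = 15, A[2][2] + B[2][2] = 5 + -2 = 3) = 3 (attained at k = 2)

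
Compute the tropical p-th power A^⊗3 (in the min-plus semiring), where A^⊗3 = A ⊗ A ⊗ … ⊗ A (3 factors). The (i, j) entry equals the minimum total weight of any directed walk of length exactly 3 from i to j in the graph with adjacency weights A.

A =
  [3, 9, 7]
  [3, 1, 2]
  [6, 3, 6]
A^⊗3 =
  [9, 11, 12]
  [5, 3, 4]
  [7, 5, 6]

Each entry (A^⊗3)_ij equals the minimum over all length-3 walks i = v_0 → v_1 → … → v_3 = j of Σ_t A[v_t][v_{t+1}]. For example, for (i, j) = (0, 2) we minimise over 9 possible intermediate vertex sequences; the minimum is 12, attained along the walk 0 → 1 → 1 → 2.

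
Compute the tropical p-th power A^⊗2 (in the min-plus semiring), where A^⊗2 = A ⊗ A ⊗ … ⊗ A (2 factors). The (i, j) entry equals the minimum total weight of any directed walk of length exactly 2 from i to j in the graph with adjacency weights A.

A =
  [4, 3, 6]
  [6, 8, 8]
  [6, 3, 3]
A^⊗2 =
  [8, 7, 9]
  [10, 9, 11]
  [9, 6, 6]

Each entry (A^⊗2)_ij equals the minimum over all length-2 walks i = v_0 → v_1 → … → v_2 = j of Σ_t A[v_t][v_{t+1}]. For example, for (i, j) = (0, 2) we minimise over 3 possible intermediate vertex sequences; the minimum is 9, attained along the walk 0 → 2 → 2.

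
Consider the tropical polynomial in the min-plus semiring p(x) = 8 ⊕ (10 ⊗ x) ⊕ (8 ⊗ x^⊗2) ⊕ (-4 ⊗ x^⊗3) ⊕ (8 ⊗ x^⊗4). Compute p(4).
p(4) = 8

A tropical monomial a ⊗ x^⊗i evaluates to a + i · x. Evaluating each term at x = 4:
  Term 0 contributes 8 + 0 · 4 = 8
  Term 1 contributes 10 + 1 · 4 = 14
  Term 2 contributes 8 + 2 · 4 = 16
  Term 3 contributes -4 + 3 · 4 = 8
  Term 4 contributes 8 + 4 · 4 = 24
p(4) = ⊕ of these = min[8, 14, 16, 8, 24] = 8.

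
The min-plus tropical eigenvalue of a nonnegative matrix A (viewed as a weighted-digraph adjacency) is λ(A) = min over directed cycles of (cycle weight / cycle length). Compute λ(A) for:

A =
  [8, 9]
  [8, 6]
λ(A) = 6

Enumerate directed cycles and compute their means (weight / length). Sample:
  cycle 0 → 0: weight = 8, length = 1, mean = 8/1 ≈ 8.000
  cycle 1 → 1: weight = 6, length = 1, mean = 6/1 ≈ 6.000
  cycle 0 → 1 → 0: weight = 17, length = 2, mean = 17/2 ≈ 8.500
  cycle 1 → 0 → 1: weight = 17, length = 2, mean = 17/2 ≈ 8.500
Minimum mean = 6.000, attained e.g. along the cycle 1 → 1 with weight 6 and length 1. So λ(A) = 6/1 = 6.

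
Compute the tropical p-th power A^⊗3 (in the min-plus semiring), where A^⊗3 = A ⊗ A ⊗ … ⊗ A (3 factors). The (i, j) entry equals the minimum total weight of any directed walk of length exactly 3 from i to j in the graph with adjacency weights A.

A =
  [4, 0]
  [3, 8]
A^⊗3 =
  [7, 3]
  [6, 7]

Each entry (A^⊗3)_ij equals the minimum over all length-3 walks i = v_0 → v_1 → … → v_3 = j of Σ_t A[v_t][v_{t+1}]. For example, for (i, j) = (0, 1) we minimise over 4 possible intermediate vertex sequences; the minimum is 3, attained along the walk 0 → 1 → 0 → 1.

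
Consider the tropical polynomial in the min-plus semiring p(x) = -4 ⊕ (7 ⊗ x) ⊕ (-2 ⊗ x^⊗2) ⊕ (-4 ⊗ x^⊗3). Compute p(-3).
p(-3) = -13

A tropical monomial a ⊗ x^⊗i evaluates to a + i · x. Evaluating each term at x = -3:
  Term 0 contributes -4 + 0 · -3 = -4
  Term 1 contributes 7 + 1 · -3 = 4
  Term 2 contributes -2 + 2 · -3 = -8
  Term 3 contributes -4 + 3 · -3 = -13
p(-3) = ⊕ of these = min[-4, 4, -8, -13] = -13.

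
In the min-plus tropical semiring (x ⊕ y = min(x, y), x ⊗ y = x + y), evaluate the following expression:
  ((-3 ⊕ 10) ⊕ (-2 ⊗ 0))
((-3 ⊕ 10) ⊕ (-2 ⊗ 0)) = -3

Expand innermost to outermost. Recall ⊕ takes the minimum of its arguments and ⊗ takes their sum. Working out the expression ((-3 ⊕ 10) ⊕ (-2 ⊗ 0)) gives -3.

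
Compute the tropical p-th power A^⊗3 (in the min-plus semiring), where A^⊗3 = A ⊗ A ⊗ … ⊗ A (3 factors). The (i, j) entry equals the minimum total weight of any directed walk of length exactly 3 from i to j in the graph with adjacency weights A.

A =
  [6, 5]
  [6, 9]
A^⊗3 =
  [17, 16]
  [17, 17]

Each entry (A^⊗3)_ij equals the minimum over all length-3 walks i = v_0 → v_1 → … → v_3 = j of Σ_t A[v_t][v_{t+1}]. For example, for (i, j) = (0, 1) we minimise over 4 possible intermediate vertex sequences; the minimum is 16, attained along the walk 0 → 1 → 0 → 1.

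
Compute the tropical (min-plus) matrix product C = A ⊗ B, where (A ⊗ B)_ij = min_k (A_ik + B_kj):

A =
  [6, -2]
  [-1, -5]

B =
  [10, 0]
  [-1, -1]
A ⊗ B =
  [-3, -3]
  [-6, -6]

Apply the min-plus product entry-by-entry:
  C[0][0] = min over k of (A[0][0] + B[0][0] = 6 + 10 = 16, A[0][1] + B[1][0] = -2 + -1 = -3) = -3 (attained at k = 1)
  C[0][1] = min over k of (A[0][0] + B[0][1] = 6 + 0 = 6, A[0][1] + B[1][1] = -2 + -1 = -3) = -3 (attained at k = 1)
  C[1][0] = min over k of (A[1][0] + B[0][0] = -1 + 10 = 9, A[1][1] + B[1][0] = -5 + -1 = -6) = -6 (attained at k = 1)
  C[1][1] = min over k of (A[1][0] + B[0][1] = -1 + 0 = -1, A[1][1] + B[1][1] = -5 + -1 = -6) = -6 (attained at k = 1)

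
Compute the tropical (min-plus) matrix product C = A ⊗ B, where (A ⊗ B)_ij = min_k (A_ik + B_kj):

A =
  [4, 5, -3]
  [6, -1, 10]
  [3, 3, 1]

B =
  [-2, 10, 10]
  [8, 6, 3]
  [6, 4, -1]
A ⊗ B =
  [2, 1, -4]
  [4, 5, 2]
  [1, 5, 0]

Apply the min-plus product entry-by-entry:
  C[0][0] = min over k of (A[0][0] + B[0][0] = 4 + -2 = 2, A[0][1] + B[1][0] = 5 + 8 = 13, A[0][2] + B[2][0] = -3 + 6 = 3) = 2 (attained at k = 0)
  C[0][1] = min over k of (A[0][0] + B[0][1] = 4 + 10 = 14, A[0][1] + B[1][1] = 5 + 6 = 11, A[0][2] + B[2][1] = -3 + 4 = 1) = 1 (attained at k = 2)
  C[0][2] = min over k of (A[0][0] + B[0][2] = 4 + 10 = 14, A[0][1] + B[1][2] = 5 + 3 = 8, A[0][2] + B[2][2] = -3 + -1 = -4) = -4 (attained at k = 2)
  C[1][0] = min over k of (A[1][0] + B[0][0] = 6 + -2 = 4, A[1][1] + B[1][0] = -1 + 8 = 7, A[1][2] + B[2][0] = 10 + 6 = 16) = 4 (attained at k = 0)
  C[1][1] = min over k of (A[1][0] + B[0][1] = 6 + 10 = 16, A[1][1] + B[1][1] = -1 + 6 = 5, A[1][2] + B[2][1] = 10 + 4 = 14) = 5 (attained at k = 1)
  C[1][2] = min over k of (A[1][0] + B[0][2] = 6 + 10 = 16, A[1][1] + B[1][2] = -1 + 3 = 2, A[1][2] + B[2][2] = 10 + -1 = 9) = 2 (attained at k = 1)
  C[2][0] = min over k of (A[2][0] + B[0][0] = 3 + -2 = 1, A[2][1] + B[1][0] = 3 + 8 = 11, A[2][2] + B[2][0] = 1 + 6 = 7) = 1 (attained at k = 0)
  C[2][1] = min over k of (A[2][0] + B[0][1] = 3 + 10 = 13, A[2][1] + B[1][1] = 3 + 6 = 9, A[2][2] + B[2][1] = 1 + 4 = 5) = 5 (attained at k = 2)
  C[2][2] = min over k of (A[2][0] + B[0][2] = 3 + 10 = 13, A[2][1] + B[1][2] = 3 + 3 = 6, A[2][2] + B[2][2] = 1 + -1 = 0) = 0 (attained at k = 2)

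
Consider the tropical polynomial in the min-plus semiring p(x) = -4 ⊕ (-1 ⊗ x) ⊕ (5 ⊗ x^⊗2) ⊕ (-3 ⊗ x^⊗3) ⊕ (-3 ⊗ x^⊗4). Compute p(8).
p(8) = -4

A tropical monomial a ⊗ x^⊗i evaluates to a + i · x. Evaluating each term at x = 8:
  Term 0 contributes -4 + 0 · 8 = -4
  Term 1 contributes -1 + 1 · 8 = 7
  Term 2 contributes 5 + 2 · 8 = 21
  Term 3 contributes -3 + 3 · 8 = 21
  Term 4 contributes -3 + 4 · 8 = 29
p(8) = ⊕ of these = min[-4, 7, 21, 21, 29] = -4.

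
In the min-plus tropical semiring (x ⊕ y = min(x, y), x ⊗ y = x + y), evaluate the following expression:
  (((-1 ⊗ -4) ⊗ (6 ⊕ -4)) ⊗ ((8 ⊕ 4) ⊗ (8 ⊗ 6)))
(((-1 ⊗ -4) ⊗ (6 ⊕ -4)) ⊗ ((8 ⊕ 4) ⊗ (8 ⊗ 6))) = 9

Expand innermost to outermost. Recall ⊕ takes the minimum of its arguments and ⊗ takes their sum. Working out the expression (((-1 ⊗ -4) ⊗ (6 ⊕ -4)) ⊗ ((8 ⊕ 4) ⊗ (8 ⊗ 6))) gives 9.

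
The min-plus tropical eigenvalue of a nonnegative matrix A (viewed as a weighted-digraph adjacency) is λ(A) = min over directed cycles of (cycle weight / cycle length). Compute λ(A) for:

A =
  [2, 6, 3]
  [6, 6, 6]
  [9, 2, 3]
λ(A) = 2

Enumerate directed cycles and compute their means (weight / length). Sample:
  cycle 0 → 0: weight = 2, length = 1, mean = 2/1 ≈ 2.000
  cycle 1 → 1: weight = 6, length = 1, mean = 6/1 ≈ 6.000
  cycle 2 → 2: weight = 3, length = 1, mean = 3/1 ≈ 3.000
  cycle 0 → 1 → 0: weight = 12, length = 2, mean = 12/2 ≈ 6.000
  cycle 0 → 2 → 0: weight = 12, length = 2, mean = 12/2 ≈ 6.000
  cycle 1 → 0 → 1: weight = 12, length = 2, mean = 12/2 ≈ 6.000
Minimum mean = 2.000, attained e.g. along the cycle 0 → 0 with weight 2 and length 1. So λ(A) = 2/1 = 2.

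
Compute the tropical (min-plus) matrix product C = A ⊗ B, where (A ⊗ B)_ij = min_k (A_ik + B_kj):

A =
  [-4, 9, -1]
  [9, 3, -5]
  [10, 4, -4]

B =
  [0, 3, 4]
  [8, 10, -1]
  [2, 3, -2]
A ⊗ B =
  [-4, -1, -3]
  [-3, -2, -7]
  [-2, -1, -6]

Apply the min-plus product entry-by-entry:
  C[0][0] = min over k of (A[0][0] + B[0][0] = -4 + 0 = -4, A[0][1] + B[1][0] = 9 + 8 = 17, A[0][2] + B[2][0] = -1 + 2 = 1) = -4 (attained at k = 0)
  C[0][1] = min over k of (A[0][0] + B[0][1] = -4 + 3 = -1, A[0][1] + B[1][1] = 9 + 10 = 19, A[0][2] + B[2][1] = -1 + 3 = 2) = -1 (attained at k = 0)
  C[0][2] = min over k of (A[0][0] + B[0][2] = -4 + 4 = 0, A[0][1] + B[1][2] = 9 + -1 = 8, A[0][2] + B[2][2] = -1 + -2 = -3) = -3 (attained at k = 2)
  C[1][0] = min over k of (A[1][0] + B[0][0] = 9 + 0 = 9, A[1][1] + B[1][0] = 3 + 8 = 11, A[1][2] + B[2][0] = -5 + 2 = -3) = -3 (attained at k = 2)
  C[1][1] = min over k of (A[1][0] + B[0][1] = 9 + 3 = 12, A[1][1] + B[1][1] = 3 + 10 = 13, A[1][2] + B[2][1] = -5 + 3 = -2) = -2 (attained at k = 2)
  C[1][2] = min over k of (A[1][0] + B[0][2] = 9 + 4 = 13, A[1][1] + B[1][2] = 3 + -1 = 2, A[1][2] + B[2][2] = -5 + -2 = -7) = -7 (attained at k = 2)
  C[2][0] = min over k of (A[2][0] + B[0][0] = 10 + 0 = 10, A[2][1] + B[1][0] = 4 + 8 = 12, A[2][2] + B[2][0] = -4 + 2 = -2) = -2 (attained at k = 2)
  C[2][1] = min over k of (A[2][0] + B[0][1] = 10 + 3 = 13, A[2][1] + B[1][1] = 4 + 10 = 14, A[2][2] + B[2][1] = -4 + 3 = -1) = -1 (attained at k = 2)
  C[2][2] = min over k of (A[2][0] + B[0][2] = 10 + 4 = 14, A[2][1] + B[1][2] = 4 + -1 = 3, A[2][2] + B[2][2] = -4 + -2 = -6) = -6 (attained at k = 2)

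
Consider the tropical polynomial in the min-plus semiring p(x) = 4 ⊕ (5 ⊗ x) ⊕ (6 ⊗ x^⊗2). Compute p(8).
p(8) = 4

A tropical monomial a ⊗ x^⊗i evaluates to a + i · x. Evaluating each term at x = 8:
  Term 0 contributes 4 + 0 · 8 = 4
  Term 1 contributes 5 + 1 · 8 = 13
  Term 2 contributes 6 + 2 · 8 = 22
p(8) = ⊕ of these = min[4, 13, 22] = 4.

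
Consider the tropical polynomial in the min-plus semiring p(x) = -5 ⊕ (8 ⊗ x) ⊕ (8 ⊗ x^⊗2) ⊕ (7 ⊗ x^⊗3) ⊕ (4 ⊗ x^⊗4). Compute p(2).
p(2) = -5

A tropical monomial a ⊗ x^⊗i evaluates to a + i · x. Evaluating each term at x = 2:
  Term 0 contributes -5 + 0 · 2 = -5
  Term 1 contributes 8 + 1 · 2 = 10
  Term 2 contributes 8 + 2 · 2 = 12
  Term 3 contributes 7 + 3 · 2 = 13
  Term 4 contributes 4 + 4 · 2 = 12
p(2) = ⊕ of these = min[-5, 10, 12, 13, 12] = -5.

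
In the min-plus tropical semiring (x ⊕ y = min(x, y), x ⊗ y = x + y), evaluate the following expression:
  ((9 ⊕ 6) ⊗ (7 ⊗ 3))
((9 ⊕ 6) ⊗ (7 ⊗ 3)) = 16

Expand innermost to outermost. Recall ⊕ takes the minimum of its arguments and ⊗ takes their sum. Working out the expression ((9 ⊕ 6) ⊗ (7 ⊗ 3)) gives 16.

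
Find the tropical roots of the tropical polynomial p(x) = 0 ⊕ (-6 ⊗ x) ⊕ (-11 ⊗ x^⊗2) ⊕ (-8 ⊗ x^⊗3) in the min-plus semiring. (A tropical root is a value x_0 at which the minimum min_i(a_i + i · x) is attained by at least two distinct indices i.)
Roots: {-3, 5, 6}

Each tropical root is a break point of the lower envelope of the lines y = a_i + i · x (there are 4 lines, with slopes 0, 1, ..., 3). Only the lines that attain the minimum somewhere contribute to roots; other lines are dominated. Here the surviving (envelope) indices are i = 3, i = 2, i = 1, i = 0.
Intersections between consecutive envelope lines give the roots: for adjacent envelope indices i < j the intersection is x = (a_i − a_j) / (j − i). Reading off the sorted break points: {-3, 5, 6}.
Verification: at each break x_0, at least two indices attain the minimum of min_i(a_i + i · x_0).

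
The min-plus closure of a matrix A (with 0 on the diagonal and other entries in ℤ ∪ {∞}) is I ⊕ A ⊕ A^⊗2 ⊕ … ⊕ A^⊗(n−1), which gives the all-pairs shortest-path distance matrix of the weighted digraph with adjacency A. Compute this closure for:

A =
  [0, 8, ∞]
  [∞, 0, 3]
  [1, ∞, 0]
Closure =
  [0, 8, 11]
  [4, 0, 3]
  [1, 9, 0]

This is the Floyd-Warshall all-pairs shortest-path computation. For each intermediate vertex k = 0, 1, …, 2, update dist[i][j] ← min(dist[i][j], dist[i][k] + dist[k][j]). The final matrix gives, for each (i, j), the minimum total weight of any directed path from i to j (possibly empty when i = j).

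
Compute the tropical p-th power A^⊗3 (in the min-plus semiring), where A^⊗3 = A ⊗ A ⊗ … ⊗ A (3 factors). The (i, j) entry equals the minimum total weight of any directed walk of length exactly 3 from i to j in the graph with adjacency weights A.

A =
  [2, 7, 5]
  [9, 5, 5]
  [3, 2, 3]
A^⊗3 =
  [6, 9, 9]
  [10, 10, 11]
  [7, 8, 9]

Each entry (A^⊗3)_ij equals the minimum over all length-3 walks i = v_0 → v_1 → … → v_3 = j of Σ_t A[v_t][v_{t+1}]. For example, for (i, j) = (0, 2) we minimise over 9 possible intermediate vertex sequences; the minimum is 9, attained along the walk 0 → 0 → 0 → 2.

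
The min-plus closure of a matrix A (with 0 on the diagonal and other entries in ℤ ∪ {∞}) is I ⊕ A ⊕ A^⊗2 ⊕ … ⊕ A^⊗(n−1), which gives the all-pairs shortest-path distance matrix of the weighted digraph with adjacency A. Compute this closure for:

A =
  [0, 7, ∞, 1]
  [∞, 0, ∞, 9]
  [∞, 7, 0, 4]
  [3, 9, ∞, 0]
Closure =
  [0, 7, ∞, 1]
  [12, 0, ∞, 9]
  [7, 7, 0, 4]
  [3, 9, ∞, 0]

This is the Floyd-Warshall all-pairs shortest-path computation. For each intermediate vertex k = 0, 1, …, 3, update dist[i][j] ← min(dist[i][j], dist[i][k] + dist[k][j]). The final matrix gives, for each (i, j), the minimum total weight of any directed path from i to j (possibly empty when i = j).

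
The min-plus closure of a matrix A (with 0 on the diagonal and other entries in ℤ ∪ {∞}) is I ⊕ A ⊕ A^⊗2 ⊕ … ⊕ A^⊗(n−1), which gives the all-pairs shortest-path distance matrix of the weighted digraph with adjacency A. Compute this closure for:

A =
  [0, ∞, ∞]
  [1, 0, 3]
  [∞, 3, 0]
Closure =
  [0, ∞, ∞]
  [1, 0, 3]
  [4, 3, 0]

This is the Floyd-Warshall all-pairs shortest-path computation. For each intermediate vertex k = 0, 1, …, 2, update dist[i][j] ← min(dist[i][j], dist[i][k] + dist[k][j]). The final matrix gives, for each (i, j), the minimum total weight of any directed path from i to j (possibly empty when i = j).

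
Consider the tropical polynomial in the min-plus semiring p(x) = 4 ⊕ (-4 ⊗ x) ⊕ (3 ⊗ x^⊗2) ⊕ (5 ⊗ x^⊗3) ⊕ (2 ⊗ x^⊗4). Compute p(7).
p(7) = 3

A tropical monomial a ⊗ x^⊗i evaluates to a + i · x. Evaluating each term at x = 7:
  Term 0 contributes 4 + 0 · 7 = 4
  Term 1 contributes -4 + 1 · 7 = 3
  Term 2 contributes 3 + 2 · 7 = 17
  Term 3 contributes 5 + 3 · 7 = 26
  Term 4 contributes 2 + 4 · 7 = 30
p(7) = ⊕ of these = min[4, 3, 17, 26, 30] = 3.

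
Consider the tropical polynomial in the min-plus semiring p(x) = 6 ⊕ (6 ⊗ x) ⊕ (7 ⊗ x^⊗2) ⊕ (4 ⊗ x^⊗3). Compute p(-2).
p(-2) = -2

A tropical monomial a ⊗ x^⊗i evaluates to a + i · x. Evaluating each term at x = -2:
  Term 0 contributes 6 + 0 · -2 = 6
  Term 1 contributes 6 + 1 · -2 = 4
  Term 2 contributes 7 + 2 · -2 = 3
  Term 3 contributes 4 + 3 · -2 = -2
p(-2) = ⊕ of these = min[6, 4, 3, -2] = -2.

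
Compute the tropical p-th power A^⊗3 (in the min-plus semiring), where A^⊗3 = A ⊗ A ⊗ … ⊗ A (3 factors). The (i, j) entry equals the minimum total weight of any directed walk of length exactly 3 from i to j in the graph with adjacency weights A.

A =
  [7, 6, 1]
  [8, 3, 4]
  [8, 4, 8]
A^⊗3 =
  [13, 8, 9]
  [14, 9, 10]
  [15, 10, 11]

Each entry (A^⊗3)_ij equals the minimum over all length-3 walks i = v_0 → v_1 → … → v_3 = j of Σ_t A[v_t][v_{t+1}]. For example, for (i, j) = (0, 2) we minimise over 9 possible intermediate vertex sequences; the minimum is 9, attained along the walk 0 → 2 → 1 → 2.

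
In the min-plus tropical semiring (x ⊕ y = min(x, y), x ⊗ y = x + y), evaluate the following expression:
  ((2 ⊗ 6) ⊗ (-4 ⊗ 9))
((2 ⊗ 6) ⊗ (-4 ⊗ 9)) = 13

Expand innermost to outermost. Recall ⊕ takes the minimum of its arguments and ⊗ takes their sum. Working out the expression ((2 ⊗ 6) ⊗ (-4 ⊗ 9)) gives 13.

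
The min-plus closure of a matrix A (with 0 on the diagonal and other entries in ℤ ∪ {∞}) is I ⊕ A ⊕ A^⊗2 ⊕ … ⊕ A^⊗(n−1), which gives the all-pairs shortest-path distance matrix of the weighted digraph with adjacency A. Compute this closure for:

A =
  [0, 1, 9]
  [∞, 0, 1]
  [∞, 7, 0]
Closure =
  [0, 1, 2]
  [∞, 0, 1]
  [∞, 7, 0]

This is the Floyd-Warshall all-pairs shortest-path computation. For each intermediate vertex k = 0, 1, …, 2, update dist[i][j] ← min(dist[i][j], dist[i][k] + dist[k][j]). The final matrix gives, for each (i, j), the minimum total weight of any directed path from i to j (possibly empty when i = j).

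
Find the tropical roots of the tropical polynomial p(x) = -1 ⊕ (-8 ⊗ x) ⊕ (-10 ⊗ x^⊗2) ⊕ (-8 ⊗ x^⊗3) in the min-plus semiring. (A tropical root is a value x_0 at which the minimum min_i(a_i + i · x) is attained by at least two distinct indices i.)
Roots: {-2, 2, 7}

Each tropical root is a break point of the lower envelope of the lines y = a_i + i · x (there are 4 lines, with slopes 0, 1, ..., 3). Only the lines that attain the minimum somewhere contribute to roots; other lines are dominated. Here the surviving (envelope) indices are i = 3, i = 2, i = 1, i = 0.
Intersections between consecutive envelope lines give the roots: for adjacent envelope indices i < j the intersection is x = (a_i − a_j) / (j − i). Reading off the sorted break points: {-2, 2, 7}.
Verification: at each break x_0, at least two indices attain the minimum of min_i(a_i + i · x_0).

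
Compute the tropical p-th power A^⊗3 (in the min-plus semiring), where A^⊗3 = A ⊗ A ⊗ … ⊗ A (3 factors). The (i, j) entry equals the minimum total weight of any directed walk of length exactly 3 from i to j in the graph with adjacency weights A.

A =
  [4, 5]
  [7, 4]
A^⊗3 =
  [12, 13]
  [15, 12]

Each entry (A^⊗3)_ij equals the minimum over all length-3 walks i = v_0 → v_1 → … → v_3 = j of Σ_t A[v_t][v_{t+1}]. For example, for (i, j) = (0, 1) we minimise over 4 possible intermediate vertex sequences; the minimum is 13, attained along the walk 0 → 0 → 0 → 1.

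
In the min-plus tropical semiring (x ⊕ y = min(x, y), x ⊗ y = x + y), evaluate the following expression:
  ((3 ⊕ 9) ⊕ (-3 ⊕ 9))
((3 ⊕ 9) ⊕ (-3 ⊕ 9)) = -3

Expand innermost to outermost. Recall ⊕ takes the minimum of its arguments and ⊗ takes their sum. Working out the expression ((3 ⊕ 9) ⊕ (-3 ⊕ 9)) gives -3.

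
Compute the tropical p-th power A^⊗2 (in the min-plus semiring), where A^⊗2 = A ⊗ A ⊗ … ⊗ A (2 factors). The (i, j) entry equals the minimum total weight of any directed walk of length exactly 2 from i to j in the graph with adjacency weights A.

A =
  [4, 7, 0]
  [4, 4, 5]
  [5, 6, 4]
A^⊗2 =
  [5, 6, 4]
  [8, 8, 4]
  [9, 10, 5]

Each entry (A^⊗2)_ij equals the minimum over all length-2 walks i = v_0 → v_1 → … → v_2 = j of Σ_t A[v_t][v_{t+1}]. For example, for (i, j) = (0, 2) we minimise over 3 possible intermediate vertex sequences; the minimum is 4, attained along the walk 0 → 0 → 2.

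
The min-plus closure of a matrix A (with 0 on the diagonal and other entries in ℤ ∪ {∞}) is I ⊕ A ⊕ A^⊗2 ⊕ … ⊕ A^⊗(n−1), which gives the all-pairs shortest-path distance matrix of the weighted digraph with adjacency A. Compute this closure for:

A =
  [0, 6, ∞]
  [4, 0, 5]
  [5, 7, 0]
Closure =
  [0, 6, 11]
  [4, 0, 5]
  [5, 7, 0]

This is the Floyd-Warshall all-pairs shortest-path computation. For each intermediate vertex k = 0, 1, …, 2, update dist[i][j] ← min(dist[i][j], dist[i][k] + dist[k][j]). The final matrix gives, for each (i, j), the minimum total weight of any directed path from i to j (possibly empty when i = j).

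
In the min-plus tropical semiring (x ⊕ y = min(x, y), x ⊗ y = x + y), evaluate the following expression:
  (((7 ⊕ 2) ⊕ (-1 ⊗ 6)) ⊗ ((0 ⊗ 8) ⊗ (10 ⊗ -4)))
(((7 ⊕ 2) ⊕ (-1 ⊗ 6)) ⊗ ((0 ⊗ 8) ⊗ (10 ⊗ -4))) = 16

Expand innermost to outermost. Recall ⊕ takes the minimum of its arguments and ⊗ takes their sum. Working out the expression (((7 ⊕ 2) ⊕ (-1 ⊗ 6)) ⊗ ((0 ⊗ 8) ⊗ (10 ⊗ -4))) gives 16.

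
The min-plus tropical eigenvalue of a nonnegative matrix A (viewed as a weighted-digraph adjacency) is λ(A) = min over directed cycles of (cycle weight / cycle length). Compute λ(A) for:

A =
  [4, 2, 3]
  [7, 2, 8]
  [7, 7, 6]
λ(A) = 2

Enumerate directed cycles and compute their means (weight / length). Sample:
  cycle 0 → 0: weight = 4, length = 1, mean = 4/1 ≈ 4.000
  cycle 1 → 1: weight = 2, length = 1, mean = 2/1 ≈ 2.000
  cycle 2 → 2: weight = 6, length = 1, mean = 6/1 ≈ 6.000
  cycle 0 → 1 → 0: weight = 9, length = 2, mean = 9/2 ≈ 4.500
  cycle 0 → 2 → 0: weight = 10, length = 2, mean = 10/2 ≈ 5.000
  cycle 1 → 0 → 1: weight = 9, length = 2, mean = 9/2 ≈ 4.500
Minimum mean = 2.000, attained e.g. along the cycle 1 → 1 with weight 2 and length 1. So λ(A) = 2/1 = 2.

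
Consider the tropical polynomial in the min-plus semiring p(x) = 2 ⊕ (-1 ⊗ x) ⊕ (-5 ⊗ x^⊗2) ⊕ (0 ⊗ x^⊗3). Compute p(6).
p(6) = 2

A tropical monomial a ⊗ x^⊗i evaluates to a + i · x. Evaluating each term at x = 6:
  Term 0 contributes 2 + 0 · 6 = 2
  Term 1 contributes -1 + 1 · 6 = 5
  Term 2 contributes -5 + 2 · 6 = 7
  Term 3 contributes 0 + 3 · 6 = 18
p(6) = ⊕ of these = min[2, 5, 7, 18] = 2.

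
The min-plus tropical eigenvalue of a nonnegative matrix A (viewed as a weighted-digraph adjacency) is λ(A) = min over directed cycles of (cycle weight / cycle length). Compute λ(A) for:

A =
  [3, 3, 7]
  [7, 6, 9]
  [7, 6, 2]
λ(A) = 2

Enumerate directed cycles and compute their means (weight / length). Sample:
  cycle 0 → 0: weight = 3, length = 1, mean = 3/1 ≈ 3.000
  cycle 1 → 1: weight = 6, length = 1, mean = 6/1 ≈ 6.000
  cycle 2 → 2: weight = 2, length = 1, mean = 2/1 ≈ 2.000
  cycle 0 → 1 → 0: weight = 10, length = 2, mean = 10/2 ≈ 5.000
  cycle 0 → 2 → 0: weight = 14, length = 2, mean = 14/2 ≈ 7.000
  cycle 1 → 0 → 1: weight = 10, length = 2, mean = 10/2 ≈ 5.000
Minimum mean = 2.000, attained e.g. along the cycle 2 → 2 with weight 2 and length 1. So λ(A) = 2/1 = 2.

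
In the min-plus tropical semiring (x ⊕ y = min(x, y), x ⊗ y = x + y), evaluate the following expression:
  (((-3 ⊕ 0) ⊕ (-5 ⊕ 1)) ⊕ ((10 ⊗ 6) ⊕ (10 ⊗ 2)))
(((-3 ⊕ 0) ⊕ (-5 ⊕ 1)) ⊕ ((10 ⊗ 6) ⊕ (10 ⊗ 2))) = -5

Expand innermost to outermost. Recall ⊕ takes the minimum of its arguments and ⊗ takes their sum. Working out the expression (((-3 ⊕ 0) ⊕ (-5 ⊕ 1)) ⊕ ((10 ⊗ 6) ⊕ (10 ⊗ 2))) gives -5.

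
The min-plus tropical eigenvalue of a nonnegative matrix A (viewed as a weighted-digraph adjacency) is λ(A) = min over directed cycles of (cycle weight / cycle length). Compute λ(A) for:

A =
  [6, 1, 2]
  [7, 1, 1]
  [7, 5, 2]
λ(A) = 1

Enumerate directed cycles and compute their means (weight / length). Sample:
  cycle 0 → 0: weight = 6, length = 1, mean = 6/1 ≈ 6.000
  cycle 1 → 1: weight = 1, length = 1, mean = 1/1 ≈ 1.000
  cycle 2 → 2: weight = 2, length = 1, mean = 2/1 ≈ 2.000
  cycle 0 → 1 → 0: weight = 8, length = 2, mean = 8/2 ≈ 4.000
  cycle 0 → 2 → 0: weight = 9, length = 2, mean = 9/2 ≈ 4.500
  cycle 1 → 0 → 1: weight = 8, length = 2, mean = 8/2 ≈ 4.000
Minimum mean = 1.000, attained e.g. along the cycle 1 → 1 with weight 1 and length 1. So λ(A) = 1/1 = 1.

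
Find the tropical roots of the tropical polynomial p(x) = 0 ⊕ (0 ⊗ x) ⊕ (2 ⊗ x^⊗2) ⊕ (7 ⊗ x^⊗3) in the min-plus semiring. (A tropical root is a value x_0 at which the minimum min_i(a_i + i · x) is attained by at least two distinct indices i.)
Roots: {-5, -2, 0}

Each tropical root is a break point of the lower envelope of the lines y = a_i + i · x (there are 4 lines, with slopes 0, 1, ..., 3). Only the lines that attain the minimum somewhere contribute to roots; other lines are dominated. Here the surviving (envelope) indices are i = 3, i = 2, i = 1, i = 0.
Intersections between consecutive envelope lines give the roots: for adjacent envelope indices i < j the intersection is x = (a_i − a_j) / (j − i). Reading off the sorted break points: {-5, -2, 0}.
Verification: at each break x_0, at least two indices attain the minimum of min_i(a_i + i · x_0).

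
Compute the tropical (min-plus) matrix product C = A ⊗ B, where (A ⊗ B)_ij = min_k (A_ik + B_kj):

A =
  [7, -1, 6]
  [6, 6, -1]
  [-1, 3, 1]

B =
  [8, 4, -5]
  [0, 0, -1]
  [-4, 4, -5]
A ⊗ B =
  [-1, -1, -2]
  [-5, 3, -6]
  [-3, 3, -6]

Apply the min-plus product entry-by-entry:
  C[0][0] = min over k of (A[0][0] + B[0][0] = 7 + 8 = 15, A[0][1] + B[1][0] = -1 + 0 = -1, A[0][2] + B[2][0] = 6 + -4 = 2) = -1 (attained at k = 1)
  C[0][1] = min over k of (A[0][0] + B[0][1] = 7 + 4 = 11, A[0][1] + B[1][1] = -1 + 0 = -1, A[0][2] + B[2][1] = 6 + 4 = 10) = -1 (attained at k = 1)
  C[0][2] = min over k of (A[0][0] + B[0][2] = 7 + -5 = 2, A[0][1] + B[1][2] = -1 + -1 = -2, A[0][2] + B[2][2] = 6 + -5 = 1) = -2 (attained at k = 1)
  C[1][0] = min over k of (A[1][0] + B[0][0] = 6 + 8 = 14, A[1][1] + B[1][0] = 6 + 0 = 6, A[1][2] + B[2][0] = -1 + -4 = -5) = -5 (attained at k = 2)
  C[1][1] = min over k of (A[1][0] + B[0][1] = 6 + 4 = 10, A[1][1] + B[1][1] = 6 + 0 = 6, A[1][2] + B[2][1] = -1 + 4 = 3) = 3 (attained at k = 2)
  C[1][2] = min over k of (A[1][0] + B[0][2] = 6 + -5 = 1, A[1][1] + B[1][2] = 6 + -1 = 5, A[1][2] + B[2][2] = -1 + -5 = -6) = -6 (attained at k = 2)
  C[2][0] = min over k of (A[2][0] + B[0][0] = -1 + 8 = 7, A[2][1] + B[1][0] = 3 + 0 = 3, A[2][2] + B[2][0] = 1 + -4 = -3) = -3 (attained at k = 2)
  C[2][1] = min over k of (A[2][0] + B[0][1] = -1 + 4 = 3, A[2][1] + B[1][1] = 3 + 0 = 3, A[2][2] + B[2][1] = 1 + 4 = 5) = 3 (attained at k = 0)
  C[2][2] = min over k of (A[2][0] + B[0][2] = -1 + -5 = -6, A[2][1] + B[1][2] = 3 + -1 = 2, A[2][2] + B[2][2] = 1 + -5 = -4) = -6 (attained at k = 0)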